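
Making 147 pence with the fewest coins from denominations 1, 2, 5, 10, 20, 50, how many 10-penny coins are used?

0

147 = 2×50 + 2×20 + 1×5 + 1×2
Count of 10: 0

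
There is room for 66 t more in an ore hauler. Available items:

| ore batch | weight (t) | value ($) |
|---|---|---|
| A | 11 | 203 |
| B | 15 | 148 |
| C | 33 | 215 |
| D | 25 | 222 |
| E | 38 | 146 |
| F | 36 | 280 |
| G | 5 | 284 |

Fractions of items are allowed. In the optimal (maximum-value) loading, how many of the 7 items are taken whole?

Order: G (284/5=56.80) > A (203/11=18.45) > B (148/15=9.87) > D (222/25=8.88) > F (280/36=7.78) > C (215/33=6.52) > E (146/38=3.84)
Fill: take G (5 @ 284) → take A (11 @ 203) → take B (15 @ 148) → take D (25 @ 222) → take 10/36 of F → 77.78; 66/66 used.
4 item(s) taken whole; one partial (take 10/36 of F).

4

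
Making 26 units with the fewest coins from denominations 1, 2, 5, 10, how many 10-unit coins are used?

2

Use the largest denomination that fits, subtract, and repeat.
26 − 2×10→6 − 1×5→1 − 1×1→0
Count of 10: 2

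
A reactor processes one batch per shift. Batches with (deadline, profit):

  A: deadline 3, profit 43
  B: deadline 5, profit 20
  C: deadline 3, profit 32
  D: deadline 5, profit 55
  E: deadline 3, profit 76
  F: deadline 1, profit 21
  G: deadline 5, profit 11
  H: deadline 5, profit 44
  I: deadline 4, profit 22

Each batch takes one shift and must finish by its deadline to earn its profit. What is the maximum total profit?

Profit order: E=76 D=55 H=44 A=43 C=32 I=22 F=21 B=20 G=11
Assign: E→slot 3, D→slot 5, H→slot 4, A→slot 2, C→slot 1, I skipped, F skipped, B skipped, G skipped.
Slots: [1:C] [2:A] [3:E] [4:H] [5:D]
Profit = 32 + 43 + 76 + 44 + 55 = 250

250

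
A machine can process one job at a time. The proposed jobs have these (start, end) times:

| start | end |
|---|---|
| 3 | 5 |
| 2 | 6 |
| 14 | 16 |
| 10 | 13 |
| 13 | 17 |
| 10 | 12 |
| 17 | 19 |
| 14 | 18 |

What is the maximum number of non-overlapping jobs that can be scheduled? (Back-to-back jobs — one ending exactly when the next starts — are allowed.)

Sort by end time and greedily take each interval whose start is ≥ the last chosen end.
Sorted by end: (3,5)  (2,6)  (10,12)  (10,13)  (14,16)  (13,17)  (14,18)  (17,19)
take (3,5); take (10,12); take (14,16); skip (14,18); take (17,19).
Selected 4 jobs.

4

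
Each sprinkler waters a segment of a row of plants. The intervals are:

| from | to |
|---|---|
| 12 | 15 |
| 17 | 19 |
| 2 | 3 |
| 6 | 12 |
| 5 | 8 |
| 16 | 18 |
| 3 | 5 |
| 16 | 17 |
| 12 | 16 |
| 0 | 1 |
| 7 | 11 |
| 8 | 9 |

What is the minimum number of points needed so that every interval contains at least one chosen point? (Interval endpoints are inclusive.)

5

Sort by right endpoint; whenever an interval is uncovered, place a point at its right end.
Sorted: [0,1] [2,3] [3,5] [5,8] [8,9] [7,11] [6,12] [12,15] [12,16] [16,17] [16,18] [17,19]
{[0,1]} hit by 1; {[2,3],[3,5]} hit by 3; {[5,8],[8,9],[7,11],[6,12]} hit by 8; {[12,15],[12,16]} hit by 15; {[16,17],[16,18],[17,19]} hit by 17.
Points: 1, 3, 8, 15, 17 (5 total).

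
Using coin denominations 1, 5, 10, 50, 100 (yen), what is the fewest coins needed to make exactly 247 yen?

247 − 2×100→47 − 4×10→7 − 1×5→2 − 2×1→0
Total coins = 2 + 4 + 1 + 2 = 9

9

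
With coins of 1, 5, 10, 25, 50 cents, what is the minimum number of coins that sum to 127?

Greedy: take as many of the largest coin as possible, then repeat with the remainder.
127 = 2×50 + 1×25 + 2×1
Total coins = 2 + 1 + 2 = 5

5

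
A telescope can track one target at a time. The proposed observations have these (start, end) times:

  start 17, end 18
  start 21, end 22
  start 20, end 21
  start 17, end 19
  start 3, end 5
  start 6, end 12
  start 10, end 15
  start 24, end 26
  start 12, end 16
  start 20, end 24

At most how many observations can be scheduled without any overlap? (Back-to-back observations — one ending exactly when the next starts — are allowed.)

7

Sorted by end: (3,5)  (6,12)  (10,15)  (12,16)  (17,18)  (17,19)  (20,21)  (21,22)  (20,24)  (24,26)
take (3,5); take (6,12); take (12,16); take (17,18); take (20,21); take (21,22); take (24,26).
Selected 7 observations.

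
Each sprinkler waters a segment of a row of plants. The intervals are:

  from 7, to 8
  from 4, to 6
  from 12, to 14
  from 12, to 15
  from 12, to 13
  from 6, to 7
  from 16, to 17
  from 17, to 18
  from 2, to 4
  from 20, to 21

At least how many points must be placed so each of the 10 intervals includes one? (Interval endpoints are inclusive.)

5

By right end: [2,4]  [4,6]  [6,7]  [7,8]  [12,13]  [12,14]  [12,15]  [16,17]  [17,18]  [20,21]
[2,4] uncovered → point at 4; [6,7] uncovered → point at 7; [12,13] uncovered → point at 13; [16,17] uncovered → point at 17; [20,21] uncovered → point at 21.
Points: 4, 7, 13, 17, 21 (5 total).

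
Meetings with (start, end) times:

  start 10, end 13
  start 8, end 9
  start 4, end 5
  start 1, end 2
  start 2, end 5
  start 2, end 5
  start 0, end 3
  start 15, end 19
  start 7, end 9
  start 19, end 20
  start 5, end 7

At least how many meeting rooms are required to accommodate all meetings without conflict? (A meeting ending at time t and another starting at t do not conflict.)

Count concurrent intervals with a sweep; the peak is the room count.
starts: [0, 1, 2, 2, 4, 5, 7, 8, 10, 15, 19]
ends:   [2, 3, 5, 5, 5, 7, 9, 9, 13, 19, 20]
s0→1 s1→2 e2→1 s2→2 s2→3  — peak 3.

3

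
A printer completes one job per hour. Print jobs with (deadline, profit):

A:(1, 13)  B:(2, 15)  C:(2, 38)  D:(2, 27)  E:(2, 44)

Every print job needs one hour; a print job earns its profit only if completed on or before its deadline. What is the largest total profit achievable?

82

Take jobs in profit order; each goes to the latest open slot no later than its deadline.
Profit order: E=44 C=38 D=27 B=15 A=13
Assign: E→slot 2, C→slot 1, D skipped, B skipped, A skipped.
Slots: [1:C] [2:E]
Profit = 38 + 44 = 82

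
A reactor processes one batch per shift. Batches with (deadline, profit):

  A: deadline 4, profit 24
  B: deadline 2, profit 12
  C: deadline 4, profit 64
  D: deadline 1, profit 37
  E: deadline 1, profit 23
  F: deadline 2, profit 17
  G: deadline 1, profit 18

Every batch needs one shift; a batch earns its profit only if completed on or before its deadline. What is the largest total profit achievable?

Profit order: C=64 D=37 A=24 E=23 G=18 F=17 B=12
Assign: C→slot 4, D→slot 1, A→slot 3, E skipped, G skipped, F→slot 2, B skipped.
Slots: [1:D] [2:F] [3:A] [4:C]
Profit = 37 + 17 + 24 + 64 = 142

142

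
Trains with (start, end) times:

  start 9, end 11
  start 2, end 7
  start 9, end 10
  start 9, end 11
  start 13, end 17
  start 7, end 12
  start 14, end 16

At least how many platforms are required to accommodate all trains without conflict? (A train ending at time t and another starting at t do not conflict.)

Count concurrent intervals with a sweep; the peak is the room count.
starts: [2, 7, 9, 9, 9, 13, 14]
ends:   [7, 10, 11, 11, 12, 16, 17]
s2→1 e7→0 s7→1 s9→2 s9→3 s9→4  — peak 4.

4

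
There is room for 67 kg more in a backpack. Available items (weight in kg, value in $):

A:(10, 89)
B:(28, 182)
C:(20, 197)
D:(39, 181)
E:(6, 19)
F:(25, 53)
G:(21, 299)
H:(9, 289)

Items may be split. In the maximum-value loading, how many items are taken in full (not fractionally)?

4

Sort by value per unit weight and fill in that order.
Ratios (sorted): H 32.11, G 14.24, C 9.85, A 8.90, B 6.50, D 4.64, E 3.17, F 2.12
take H (9 @ 289); take G (21 @ 299); take C (20 @ 197); take A (10 @ 89); take 7/28 of B → 45.50. Capacity used 67/67.
4 item(s) taken whole; one partial (take 7/28 of B).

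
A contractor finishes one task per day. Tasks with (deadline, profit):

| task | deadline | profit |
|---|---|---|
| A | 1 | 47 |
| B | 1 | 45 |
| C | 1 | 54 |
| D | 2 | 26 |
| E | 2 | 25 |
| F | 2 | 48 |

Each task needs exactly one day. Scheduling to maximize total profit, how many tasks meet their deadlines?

By profit: C(d1,54), F(d2,48), A(d1,47), B(d1,45), D(d2,26), E(d2,25)
C→slot 1; F→slot 2; A skipped; B skipped; D skipped; E skipped.
2 of 6 scheduled.

2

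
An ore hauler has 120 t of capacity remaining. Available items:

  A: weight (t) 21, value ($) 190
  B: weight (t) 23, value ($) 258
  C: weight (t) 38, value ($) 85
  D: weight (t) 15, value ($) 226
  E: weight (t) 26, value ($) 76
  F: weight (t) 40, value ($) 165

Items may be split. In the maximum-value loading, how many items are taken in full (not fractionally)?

Sort by value per unit weight and fill in that order.
Order: D (226/15=15.07) > B (258/23=11.22) > A (190/21=9.05) > F (165/40=4.12) > E (76/26=2.92) > C (85/38=2.24)
Fill: take D (15 @ 226) → take B (23 @ 258) → take A (21 @ 190) → take F (40 @ 165) → take 21/26 of E → 61.38; 120/120 used.
4 item(s) taken whole; one partial (take 21/26 of E).

4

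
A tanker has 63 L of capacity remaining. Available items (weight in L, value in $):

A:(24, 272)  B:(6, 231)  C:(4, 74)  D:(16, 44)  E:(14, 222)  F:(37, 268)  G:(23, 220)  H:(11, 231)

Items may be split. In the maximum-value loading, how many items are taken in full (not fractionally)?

Order: B (231/6=38.50) > H (231/11=21.00) > C (74/4=18.50) > E (222/14=15.86) > A (272/24=11.33) > G (220/23=9.57) > F (268/37=7.24) > D (44/16=2.75)
Fill: take B (6 @ 231) → take H (11 @ 231) → take C (4 @ 74) → take E (14 @ 222) → take A (24 @ 272) → take 4/23 of G → 38.26; 63/63 used.
5 item(s) taken whole; one partial (take 4/23 of G).

5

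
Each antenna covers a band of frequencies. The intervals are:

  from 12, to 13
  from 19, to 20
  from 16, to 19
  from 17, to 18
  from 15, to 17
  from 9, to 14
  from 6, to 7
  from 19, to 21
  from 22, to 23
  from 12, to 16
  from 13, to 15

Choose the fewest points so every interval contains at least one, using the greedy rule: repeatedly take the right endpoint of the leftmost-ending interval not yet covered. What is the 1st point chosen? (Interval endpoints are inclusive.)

By right end: [6,7]  [12,13]  [9,14]  [13,15]  [12,16]  [15,17]  [17,18]  [16,19]  [19,20]  [19,21]  [22,23]
[6,7] uncovered → point at 7; [12,13] uncovered → point at 13; [15,17] uncovered → point at 17; [19,20] uncovered → point at 20; [22,23] uncovered → point at 23.
Points: 7, 13, 17, 20, 23 (5 total).

7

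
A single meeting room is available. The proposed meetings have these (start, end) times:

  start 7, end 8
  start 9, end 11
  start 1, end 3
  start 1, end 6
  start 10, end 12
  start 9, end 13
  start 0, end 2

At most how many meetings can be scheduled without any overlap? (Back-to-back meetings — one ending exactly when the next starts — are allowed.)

3

Sort by end time and greedily take each interval whose start is ≥ the last chosen end.
By end time: (0,2), (1,3), (1,6), (7,8), (9,11), (10,12), (9,13).
Pick (0,2); next start ≥ 2 → (7,8); next start ≥ 8 → (9,11).
Selected 3 meetings.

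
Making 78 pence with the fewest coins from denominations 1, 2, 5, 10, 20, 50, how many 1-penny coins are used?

1

Use the largest denomination that fits, subtract, and repeat.
78 − 1×50→28 − 1×20→8 − 1×5→3 − 1×2→1 − 1×1→0
Count of 1: 1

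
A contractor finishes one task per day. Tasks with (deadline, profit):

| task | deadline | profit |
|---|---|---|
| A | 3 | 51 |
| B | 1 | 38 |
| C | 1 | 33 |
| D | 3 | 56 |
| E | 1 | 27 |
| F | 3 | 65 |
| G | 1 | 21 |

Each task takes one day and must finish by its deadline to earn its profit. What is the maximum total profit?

172

Take jobs in profit order; each goes to the latest open slot no later than its deadline.
By profit: F(d3,65), D(d3,56), A(d3,51), B(d1,38), C(d1,33), E(d1,27), G(d1,21)
F→slot 3; D→slot 2; A→slot 1; B skipped; C skipped; E skipped; G skipped.
Profit = 51 + 56 + 65 = 172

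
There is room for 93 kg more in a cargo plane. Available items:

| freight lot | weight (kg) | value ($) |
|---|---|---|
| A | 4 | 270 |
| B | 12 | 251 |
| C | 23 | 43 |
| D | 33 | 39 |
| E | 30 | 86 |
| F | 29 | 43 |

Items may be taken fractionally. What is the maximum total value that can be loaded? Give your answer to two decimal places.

685.59

Order: A (270/4=67.50) > B (251/12=20.92) > E (86/30=2.87) > C (43/23=1.87) > F (43/29=1.48) > D (39/33=1.18)
Fill: take A (4 @ 270) → take B (12 @ 251) → take E (30 @ 86) → take C (23 @ 43) → take 24/29 of F → 35.59; 93/93 used.
Total value = 685.59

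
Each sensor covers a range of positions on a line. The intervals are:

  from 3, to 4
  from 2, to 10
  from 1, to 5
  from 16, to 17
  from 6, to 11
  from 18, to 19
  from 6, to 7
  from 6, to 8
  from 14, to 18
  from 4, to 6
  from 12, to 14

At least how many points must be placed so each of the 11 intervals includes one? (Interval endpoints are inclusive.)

5

By right end: [3,4]  [1,5]  [4,6]  [6,7]  [6,8]  [2,10]  [6,11]  [12,14]  [16,17]  [14,18]  [18,19]
[3,4] uncovered → point at 4; [6,7] uncovered → point at 7; [12,14] uncovered → point at 14; [16,17] uncovered → point at 17; [18,19] uncovered → point at 19.
Points: 4, 7, 14, 17, 19 (5 total).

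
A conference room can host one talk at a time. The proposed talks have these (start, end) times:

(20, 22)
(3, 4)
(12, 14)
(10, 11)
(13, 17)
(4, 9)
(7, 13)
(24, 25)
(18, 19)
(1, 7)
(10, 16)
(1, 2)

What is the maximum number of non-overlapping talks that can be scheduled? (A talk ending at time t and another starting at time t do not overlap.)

8

By end time: (1,2), (3,4), (1,7), (4,9), (10,11), (7,13), (12,14), (10,16), (13,17), (18,19), (20,22), (24,25).
Pick (1,2); next start ≥ 2 → (3,4); next start ≥ 4 → (4,9); next start ≥ 9 → (10,11); next start ≥ 11 → (12,14); next start ≥ 14 → (18,19); next start ≥ 19 → (20,22); next start ≥ 22 → (24,25).
Selected 8 talks.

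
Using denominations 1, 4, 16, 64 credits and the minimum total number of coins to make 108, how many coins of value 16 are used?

2

108 = 1×64 + 2×16 + 3×4
Count of 16: 2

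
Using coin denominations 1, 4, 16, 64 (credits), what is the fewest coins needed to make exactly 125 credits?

8

Greedy: take as many of the largest coin as possible, then repeat with the remainder.
125 = 1×64 + 3×16 + 3×4 + 1×1
Total coins = 1 + 3 + 3 + 1 = 8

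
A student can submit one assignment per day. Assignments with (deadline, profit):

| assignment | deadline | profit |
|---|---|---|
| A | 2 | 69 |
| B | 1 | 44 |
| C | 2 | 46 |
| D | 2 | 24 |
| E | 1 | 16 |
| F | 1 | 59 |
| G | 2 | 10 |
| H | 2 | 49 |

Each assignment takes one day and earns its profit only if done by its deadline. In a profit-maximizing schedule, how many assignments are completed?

2

By profit: A(d2,69), F(d1,59), H(d2,49), C(d2,46), B(d1,44), D(d2,24), E(d1,16), G(d2,10)
A→slot 2; F→slot 1; H skipped; C skipped; B skipped; D skipped; E skipped; G skipped.
2 of 8 scheduled.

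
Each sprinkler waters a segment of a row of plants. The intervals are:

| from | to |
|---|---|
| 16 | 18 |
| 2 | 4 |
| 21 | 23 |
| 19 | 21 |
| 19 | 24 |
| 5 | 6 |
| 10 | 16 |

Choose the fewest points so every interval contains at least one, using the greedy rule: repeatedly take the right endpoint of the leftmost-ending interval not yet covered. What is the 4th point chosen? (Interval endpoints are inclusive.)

21

Sorted: [2,4] [5,6] [10,16] [16,18] [19,21] [21,23] [19,24]
{[2,4]} hit by 4; {[5,6]} hit by 6; {[10,16],[16,18]} hit by 16; {[19,21],[21,23],[19,24]} hit by 21.
Points: 4, 6, 16, 21 (4 total).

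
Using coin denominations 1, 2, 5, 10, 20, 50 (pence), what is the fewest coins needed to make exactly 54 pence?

3

Greedy: take as many of the largest coin as possible, then repeat with the remainder.
54 = 1×50 + 2×2
Total coins = 1 + 2 = 3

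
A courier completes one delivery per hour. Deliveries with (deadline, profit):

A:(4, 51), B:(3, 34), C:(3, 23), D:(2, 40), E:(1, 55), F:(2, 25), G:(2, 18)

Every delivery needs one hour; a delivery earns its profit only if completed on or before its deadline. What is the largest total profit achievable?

180

Take jobs in profit order; each goes to the latest open slot no later than its deadline.
By profit: E(d1,55), A(d4,51), D(d2,40), B(d3,34), F(d2,25), C(d3,23), G(d2,18)
E→slot 1; A→slot 4; D→slot 2; B→slot 3; F skipped; C skipped; G skipped.
Profit = 55 + 40 + 34 + 51 = 180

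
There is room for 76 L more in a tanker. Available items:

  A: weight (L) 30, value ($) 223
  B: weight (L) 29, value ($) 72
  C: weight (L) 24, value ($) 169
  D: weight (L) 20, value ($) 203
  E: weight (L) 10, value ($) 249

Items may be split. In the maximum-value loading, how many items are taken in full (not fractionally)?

3

Sort by value per unit weight and fill in that order.
Order: E (249/10=24.90) > D (203/20=10.15) > A (223/30=7.43) > C (169/24=7.04) > B (72/29=2.48)
Fill: take E (10 @ 249) → take D (20 @ 203) → take A (30 @ 223) → take 16/24 of C → 112.67; 76/76 used.
3 item(s) taken whole; one partial (take 16/24 of C).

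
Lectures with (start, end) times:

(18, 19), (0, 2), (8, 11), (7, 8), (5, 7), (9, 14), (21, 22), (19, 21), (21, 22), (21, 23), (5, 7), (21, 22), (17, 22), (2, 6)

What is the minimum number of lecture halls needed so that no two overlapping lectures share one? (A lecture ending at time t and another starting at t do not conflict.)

5

Count concurrent intervals with a sweep; the peak is the room count.
Events (time:±→running): 0:+→1 2:-→0 2:+→1 5:+→2 5:+→3 6:-→2 7:-→1 7:-→0 7:+→1 8:-→0 8:+→1 9:+→2 11:-→1 14:-→0 17:+→1 18:+→2 19:-→1 19:+→2 21:-→1 21:+→2 21:+→3 21:+→4 21:+→5 … peak 5.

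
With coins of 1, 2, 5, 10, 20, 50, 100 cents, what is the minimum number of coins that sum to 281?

6

Greedy: take as many of the largest coin as possible, then repeat with the remainder.
281 − 2×100→81 − 1×50→31 − 1×20→11 − 1×10→1 − 1×1→0
Total coins = 2 + 1 + 1 + 1 + 1 = 6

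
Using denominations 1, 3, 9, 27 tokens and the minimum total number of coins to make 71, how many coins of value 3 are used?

Use the largest denomination that fits, subtract, and repeat.
71 = 2×27 + 1×9 + 2×3 + 2×1
Count of 3: 2

2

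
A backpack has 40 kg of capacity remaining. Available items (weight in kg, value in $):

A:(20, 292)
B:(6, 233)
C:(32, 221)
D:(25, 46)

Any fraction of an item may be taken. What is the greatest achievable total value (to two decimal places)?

621.69

Sort by value per unit weight and fill in that order.
Ratios (sorted): B 38.83, A 14.60, C 6.91, D 1.84
take B (6 @ 233); take A (20 @ 292); take 14/32 of C → 96.69. Capacity used 40/40.
Total value = 621.69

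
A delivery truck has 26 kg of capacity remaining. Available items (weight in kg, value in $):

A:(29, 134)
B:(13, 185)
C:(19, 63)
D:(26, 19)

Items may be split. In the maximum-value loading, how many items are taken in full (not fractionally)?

Sort by value per unit weight and fill in that order.
Ratios (sorted): B 14.23, A 4.62, C 3.32, D 0.73
take B (13 @ 185); take 13/29 of A → 60.07. Capacity used 26/26.
1 item(s) taken whole; one partial (take 13/29 of A).

1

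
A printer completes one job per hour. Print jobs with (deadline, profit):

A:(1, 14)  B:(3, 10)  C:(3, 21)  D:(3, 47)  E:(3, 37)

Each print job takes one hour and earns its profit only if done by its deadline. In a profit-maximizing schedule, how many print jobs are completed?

By profit: D(d3,47), E(d3,37), C(d3,21), A(d1,14), B(d3,10)
D→slot 3; E→slot 2; C→slot 1; A skipped; B skipped.
3 of 5 scheduled.

3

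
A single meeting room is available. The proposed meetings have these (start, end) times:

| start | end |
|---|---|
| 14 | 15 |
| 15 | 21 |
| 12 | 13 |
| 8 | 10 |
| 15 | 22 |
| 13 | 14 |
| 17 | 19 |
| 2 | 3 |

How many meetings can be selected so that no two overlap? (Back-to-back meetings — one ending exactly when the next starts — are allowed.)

6

By end time: (2,3), (8,10), (12,13), (13,14), (14,15), (17,19), (15,21), (15,22).
Pick (2,3); next start ≥ 3 → (8,10); next start ≥ 10 → (12,13); next start ≥ 13 → (13,14); next start ≥ 14 → (14,15); next start ≥ 15 → (17,19).
Selected 6 meetings.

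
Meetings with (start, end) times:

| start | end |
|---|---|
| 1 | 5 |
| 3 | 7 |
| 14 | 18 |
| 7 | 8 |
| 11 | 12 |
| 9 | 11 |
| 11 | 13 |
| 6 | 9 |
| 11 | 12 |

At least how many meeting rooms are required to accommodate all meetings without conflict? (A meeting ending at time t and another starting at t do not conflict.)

3

Count concurrent intervals with a sweep; the peak is the room count.
starts: [1, 3, 6, 7, 9, 11, 11, 11, 14]
ends:   [5, 7, 8, 9, 11, 12, 12, 13, 18]
s1→1 s3→2 e5→1 s6→2 e7→1 s7→2 e8→1 e9→0 s9→1 e11→0 s11→1 s11→2 s11→3  — peak 3.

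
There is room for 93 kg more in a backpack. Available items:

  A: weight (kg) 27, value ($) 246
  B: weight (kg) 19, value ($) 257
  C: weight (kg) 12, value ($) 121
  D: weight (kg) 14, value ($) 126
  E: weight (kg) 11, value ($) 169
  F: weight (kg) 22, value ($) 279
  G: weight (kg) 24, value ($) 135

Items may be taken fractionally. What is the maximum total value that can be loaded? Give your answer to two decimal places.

1090.00

Greedy by value/weight ratio, highest first.
Order: E (169/11=15.36) > B (257/19=13.53) > F (279/22=12.68) > C (121/12=10.08) > A (246/27=9.11) > D (126/14=9.00) > G (135/24=5.62)
Fill: take E (11 @ 169) → take B (19 @ 257) → take F (22 @ 279) → take C (12 @ 121) → take A (27 @ 246) → take 2/14 of D → 18.00; 93/93 used.
Total value = 1090.00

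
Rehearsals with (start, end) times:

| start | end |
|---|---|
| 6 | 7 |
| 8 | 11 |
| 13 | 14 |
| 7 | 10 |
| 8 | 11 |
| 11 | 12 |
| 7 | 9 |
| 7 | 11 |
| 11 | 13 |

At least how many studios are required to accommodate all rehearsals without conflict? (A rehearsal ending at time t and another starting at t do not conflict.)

5

Count concurrent intervals with a sweep; the peak is the room count.
Events (time:±→running): 6:+→1 7:-→0 7:+→1 7:+→2 7:+→3 8:+→4 8:+→5 … peak 5.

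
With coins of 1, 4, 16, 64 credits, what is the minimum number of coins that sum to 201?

6

Use the largest denomination that fits, subtract, and repeat.
201 = 3×64 + 2×4 + 1×1
Total coins = 3 + 2 + 1 = 6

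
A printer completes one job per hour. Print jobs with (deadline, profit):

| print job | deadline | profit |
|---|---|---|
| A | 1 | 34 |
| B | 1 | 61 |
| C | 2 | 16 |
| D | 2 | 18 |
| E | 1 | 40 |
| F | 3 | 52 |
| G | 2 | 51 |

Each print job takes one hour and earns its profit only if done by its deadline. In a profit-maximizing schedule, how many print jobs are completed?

3

Sort by profit descending; place each in the latest free slot ≤ its deadline.
By profit: B(d1,61), F(d3,52), G(d2,51), E(d1,40), A(d1,34), D(d2,18), C(d2,16)
B→slot 1; F→slot 3; G→slot 2; E skipped; A skipped; D skipped; C skipped.
3 of 7 scheduled.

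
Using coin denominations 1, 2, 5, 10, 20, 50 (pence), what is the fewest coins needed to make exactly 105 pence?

105 − 2×50→5 − 1×5→0
Total coins = 2 + 1 = 3

3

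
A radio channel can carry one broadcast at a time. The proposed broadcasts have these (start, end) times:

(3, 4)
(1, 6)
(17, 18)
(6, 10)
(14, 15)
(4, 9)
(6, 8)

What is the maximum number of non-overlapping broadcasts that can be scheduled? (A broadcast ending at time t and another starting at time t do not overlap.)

4

Greedy by earliest finish: after sorting by end time, pick each interval compatible with the last pick.
By end time: (3,4), (1,6), (6,8), (4,9), (6,10), (14,15), (17,18).
Pick (3,4); next start ≥ 4 → (6,8); next start ≥ 8 → (14,15); next start ≥ 15 → (17,18).
Selected 4 broadcasts.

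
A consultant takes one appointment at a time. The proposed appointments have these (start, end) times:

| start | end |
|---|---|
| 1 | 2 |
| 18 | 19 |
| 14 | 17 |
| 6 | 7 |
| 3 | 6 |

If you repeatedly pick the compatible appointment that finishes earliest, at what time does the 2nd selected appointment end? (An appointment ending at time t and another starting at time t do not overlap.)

Order by finish time; keep every interval that doesn't clash with the previous kept one.
Sorted by end: (1,2)  (3,6)  (6,7)  (14,17)  (18,19)
take (1,2); take (3,6); take (6,7); take (14,17); take (18,19).
Selected: (1,2) (3,6) (6,7) (14,17) (18,19)

6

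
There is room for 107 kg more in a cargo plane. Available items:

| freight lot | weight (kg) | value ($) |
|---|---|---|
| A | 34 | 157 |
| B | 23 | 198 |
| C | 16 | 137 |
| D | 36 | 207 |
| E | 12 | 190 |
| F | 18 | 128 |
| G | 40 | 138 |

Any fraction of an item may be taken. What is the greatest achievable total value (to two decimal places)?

Ratios (sorted): E 15.83, B 8.61, C 8.56, F 7.11, D 5.75, A 4.62, G 3.45
take E (12 @ 190); take B (23 @ 198); take C (16 @ 137); take F (18 @ 128); take D (36 @ 207); take 2/34 of A → 9.24. Capacity used 107/107.
Total value = 869.24

869.24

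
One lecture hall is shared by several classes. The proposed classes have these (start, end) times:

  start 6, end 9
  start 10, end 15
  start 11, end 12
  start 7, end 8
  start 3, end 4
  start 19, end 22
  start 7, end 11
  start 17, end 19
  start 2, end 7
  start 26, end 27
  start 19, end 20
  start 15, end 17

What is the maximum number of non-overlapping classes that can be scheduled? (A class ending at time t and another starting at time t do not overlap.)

Sorted by end: (3,4)  (2,7)  (7,8)  (6,9)  (7,11)  (11,12)  (10,15)  (15,17)  (17,19)  (19,20)  (19,22)  (26,27)
take (3,4); take (7,8); take (11,12); take (15,17); take (17,19); take (19,20); skip (19,22); take (26,27).
Selected 7 classes.

7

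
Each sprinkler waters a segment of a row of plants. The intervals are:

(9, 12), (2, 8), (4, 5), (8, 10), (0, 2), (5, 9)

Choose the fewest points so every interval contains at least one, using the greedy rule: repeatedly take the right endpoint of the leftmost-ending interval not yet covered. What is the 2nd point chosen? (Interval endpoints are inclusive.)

By right end: [0,2]  [4,5]  [2,8]  [5,9]  [8,10]  [9,12]
[0,2] uncovered → point at 2; [4,5] uncovered → point at 5; [8,10] uncovered → point at 10.
Points: 2, 5, 10 (3 total).

5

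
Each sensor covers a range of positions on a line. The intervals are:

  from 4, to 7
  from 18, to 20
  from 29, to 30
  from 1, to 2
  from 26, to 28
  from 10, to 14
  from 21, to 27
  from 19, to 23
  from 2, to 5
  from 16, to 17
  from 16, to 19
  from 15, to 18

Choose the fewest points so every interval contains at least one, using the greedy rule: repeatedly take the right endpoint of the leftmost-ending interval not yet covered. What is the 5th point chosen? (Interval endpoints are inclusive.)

Process intervals by earliest right end; each time one isn't hit yet, stab at its right endpoint.
By right end: [1,2]  [2,5]  [4,7]  [10,14]  [16,17]  [15,18]  [16,19]  [18,20]  [19,23]  [21,27]  [26,28]  [29,30]
[1,2] uncovered → point at 2; [4,7] uncovered → point at 7; [10,14] uncovered → point at 14; [16,17] uncovered → point at 17; [18,20] uncovered → point at 20; [21,27] uncovered → point at 27; [29,30] uncovered → point at 30.
Points: 2, 7, 14, 17, 20, 27, 30 (7 total).

20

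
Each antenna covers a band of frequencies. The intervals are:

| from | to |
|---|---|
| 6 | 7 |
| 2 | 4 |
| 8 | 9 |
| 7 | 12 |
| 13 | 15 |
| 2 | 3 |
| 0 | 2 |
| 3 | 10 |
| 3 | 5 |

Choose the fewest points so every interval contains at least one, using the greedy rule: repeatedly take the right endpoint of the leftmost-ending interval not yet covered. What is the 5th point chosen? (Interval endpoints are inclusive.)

15

Sort by right endpoint; whenever an interval is uncovered, place a point at its right end.
By right end: [0,2]  [2,3]  [2,4]  [3,5]  [6,7]  [8,9]  [3,10]  [7,12]  [13,15]
[0,2] uncovered → point at 2; [3,5] uncovered → point at 5; [6,7] uncovered → point at 7; [8,9] uncovered → point at 9; [13,15] uncovered → point at 15.
Points: 2, 5, 7, 9, 15 (5 total).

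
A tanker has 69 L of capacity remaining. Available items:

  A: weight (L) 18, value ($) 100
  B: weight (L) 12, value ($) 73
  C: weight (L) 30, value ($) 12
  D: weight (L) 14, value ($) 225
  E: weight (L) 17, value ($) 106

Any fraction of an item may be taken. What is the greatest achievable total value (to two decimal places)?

507.20

Ratios (sorted): D 16.07, E 6.24, B 6.08, A 5.56, C 0.40
take D (14 @ 225); take E (17 @ 106); take B (12 @ 73); take A (18 @ 100); take 8/30 of C → 3.20. Capacity used 69/69.
Total value = 507.20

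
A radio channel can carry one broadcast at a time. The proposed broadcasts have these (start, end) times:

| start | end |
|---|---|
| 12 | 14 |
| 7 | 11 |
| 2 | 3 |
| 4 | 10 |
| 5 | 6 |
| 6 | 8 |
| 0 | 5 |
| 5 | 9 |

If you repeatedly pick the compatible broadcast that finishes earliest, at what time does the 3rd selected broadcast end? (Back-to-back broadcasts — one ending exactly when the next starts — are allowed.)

Order by finish time; keep every interval that doesn't clash with the previous kept one.
By end time: (2,3), (0,5), (5,6), (6,8), (5,9), (4,10), (7,11), (12,14).
Pick (2,3); next start ≥ 3 → (5,6); next start ≥ 6 → (6,8); next start ≥ 8 → (12,14).
Selected: (2,3) (5,6) (6,8) (12,14)

8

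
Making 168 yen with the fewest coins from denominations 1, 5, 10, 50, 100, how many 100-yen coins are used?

1

168 − 1×100→68 − 1×50→18 − 1×10→8 − 1×5→3 − 3×1→0
Count of 100: 1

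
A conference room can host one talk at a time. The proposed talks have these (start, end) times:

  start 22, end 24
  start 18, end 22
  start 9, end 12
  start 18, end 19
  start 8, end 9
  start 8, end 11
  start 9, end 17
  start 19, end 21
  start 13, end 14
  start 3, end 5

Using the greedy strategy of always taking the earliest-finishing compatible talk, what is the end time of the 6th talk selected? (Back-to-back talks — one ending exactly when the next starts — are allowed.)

21

Sort by end time and greedily take each interval whose start is ≥ the last chosen end.
Sorted by end: (3,5)  (8,9)  (8,11)  (9,12)  (13,14)  (9,17)  (18,19)  (19,21)  (18,22)  (22,24)
take (3,5); take (8,9); take (9,12); take (13,14); skip (9,17); take (18,19); take (19,21); take (22,24).
Selected: (3,5) (8,9) (9,12) (13,14) (18,19) (19,21) (22,24)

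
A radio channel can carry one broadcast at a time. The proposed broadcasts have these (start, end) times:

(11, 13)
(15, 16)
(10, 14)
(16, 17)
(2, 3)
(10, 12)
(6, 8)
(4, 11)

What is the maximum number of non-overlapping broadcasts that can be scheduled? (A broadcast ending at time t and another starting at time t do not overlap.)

5

Sorted by end: (2,3)  (6,8)  (4,11)  (10,12)  (11,13)  (10,14)  (15,16)  (16,17)
take (2,3); take (6,8); skip (4,11); take (10,12); skip (10,14); take (15,16); take (16,17).
Selected 5 broadcasts.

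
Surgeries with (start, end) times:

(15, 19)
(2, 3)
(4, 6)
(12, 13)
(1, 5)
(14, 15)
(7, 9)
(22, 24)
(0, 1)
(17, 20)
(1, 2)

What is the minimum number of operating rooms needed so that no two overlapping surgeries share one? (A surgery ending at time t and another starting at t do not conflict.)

2

starts: [0, 1, 1, 2, 4, 7, 12, 14, 15, 17, 22]
ends:   [1, 2, 3, 5, 6, 9, 13, 15, 19, 20, 24]
s0→1 e1→0 s1→1 s1→2  — peak 2.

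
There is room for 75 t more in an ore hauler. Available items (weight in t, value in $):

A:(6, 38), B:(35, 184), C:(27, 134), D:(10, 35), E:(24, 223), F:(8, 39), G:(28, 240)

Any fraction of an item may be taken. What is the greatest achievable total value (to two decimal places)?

Greedy by value/weight ratio, highest first.
Ratios (sorted): E 9.29, G 8.57, A 6.33, B 5.26, C 4.96, F 4.88, D 3.50
take E (24 @ 223); take G (28 @ 240); take A (6 @ 38); take 17/35 of B → 89.37. Capacity used 75/75.
Total value = 590.37

590.37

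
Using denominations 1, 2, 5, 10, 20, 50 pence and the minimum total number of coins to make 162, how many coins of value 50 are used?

3

Use the largest denomination that fits, subtract, and repeat.
162 − 3×50→12 − 1×10→2 − 1×2→0
Count of 50: 3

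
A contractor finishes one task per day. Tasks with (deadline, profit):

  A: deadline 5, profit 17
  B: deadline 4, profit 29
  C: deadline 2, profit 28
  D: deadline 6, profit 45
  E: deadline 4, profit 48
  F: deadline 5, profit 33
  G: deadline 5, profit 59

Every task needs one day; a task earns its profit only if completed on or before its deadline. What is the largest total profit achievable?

242

By profit: G(d5,59), E(d4,48), D(d6,45), F(d5,33), B(d4,29), C(d2,28), A(d5,17)
G→slot 5; E→slot 4; D→slot 6; F→slot 3; B→slot 2; C→slot 1; A skipped.
Profit = 28 + 29 + 33 + 48 + 59 + 45 = 242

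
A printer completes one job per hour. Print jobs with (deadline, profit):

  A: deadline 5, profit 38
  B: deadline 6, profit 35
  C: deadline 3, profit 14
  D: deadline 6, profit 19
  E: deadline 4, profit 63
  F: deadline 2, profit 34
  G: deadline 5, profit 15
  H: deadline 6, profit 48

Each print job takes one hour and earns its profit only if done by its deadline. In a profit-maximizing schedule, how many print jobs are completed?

Take jobs in profit order; each goes to the latest open slot no later than its deadline.
Profit order: E=63 H=48 A=38 B=35 F=34 D=19 G=15 C=14
Assign: E→slot 4, H→slot 6, A→slot 5, B→slot 3, F→slot 2, D→slot 1, G skipped, C skipped.
Slots: [1:D] [2:F] [3:B] [4:E] [5:A] [6:H]
6 of 8 scheduled.

6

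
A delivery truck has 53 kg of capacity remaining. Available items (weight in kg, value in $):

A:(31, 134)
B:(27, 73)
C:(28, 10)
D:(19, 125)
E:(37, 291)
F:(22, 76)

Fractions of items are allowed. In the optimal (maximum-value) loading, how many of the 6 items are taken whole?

1

Greedy by value/weight ratio, highest first.
Ratios (sorted): E 7.86, D 6.58, A 4.32, F 3.45, B 2.70, C 0.36
take E (37 @ 291); take 16/19 of D → 105.26. Capacity used 53/53.
1 item(s) taken whole; one partial (take 16/19 of D).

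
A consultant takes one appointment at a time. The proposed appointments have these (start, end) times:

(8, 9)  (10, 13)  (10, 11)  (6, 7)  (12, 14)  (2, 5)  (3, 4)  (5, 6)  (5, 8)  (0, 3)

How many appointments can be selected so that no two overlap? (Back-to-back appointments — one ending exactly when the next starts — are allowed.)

Sort by end time and greedily take each interval whose start is ≥ the last chosen end.
By end time: (0,3), (3,4), (2,5), (5,6), (6,7), (5,8), (8,9), (10,11), (10,13), (12,14).
Pick (0,3); next start ≥ 3 → (3,4); next start ≥ 4 → (5,6); next start ≥ 6 → (6,7); next start ≥ 7 → (8,9); next start ≥ 9 → (10,11); next start ≥ 11 → (12,14).
Selected 7 appointments.

7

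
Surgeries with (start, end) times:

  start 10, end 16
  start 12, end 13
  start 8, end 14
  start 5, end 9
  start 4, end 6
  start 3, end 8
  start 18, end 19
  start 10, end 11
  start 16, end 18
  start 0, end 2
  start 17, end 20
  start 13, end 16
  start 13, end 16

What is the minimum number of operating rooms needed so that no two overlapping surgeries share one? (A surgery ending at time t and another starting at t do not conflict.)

Count concurrent intervals with a sweep; the peak is the room count.
starts: [0, 3, 4, 5, 8, 10, 10, 12, 13, 13, 16, 17, 18]
ends:   [2, 6, 8, 9, 11, 13, 14, 16, 16, 16, 18, 19, 20]
s0→1 e2→0 s3→1 s4→2 s5→3 e6→2 e8→1 s8→2 e9→1 s10→2 s10→3 e11→2 s12→3 e13→2 s13→3 s13→4  — peak 4.

4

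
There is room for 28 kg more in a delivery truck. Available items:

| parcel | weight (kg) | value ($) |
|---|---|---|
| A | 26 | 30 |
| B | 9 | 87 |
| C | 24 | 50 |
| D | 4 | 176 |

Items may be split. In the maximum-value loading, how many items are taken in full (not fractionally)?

Sort by value per unit weight and fill in that order.
Order: D (176/4=44.00) > B (87/9=9.67) > C (50/24=2.08) > A (30/26=1.15)
Fill: take D (4 @ 176) → take B (9 @ 87) → take 15/24 of C → 31.25; 28/28 used.
2 item(s) taken whole; one partial (take 15/24 of C).

2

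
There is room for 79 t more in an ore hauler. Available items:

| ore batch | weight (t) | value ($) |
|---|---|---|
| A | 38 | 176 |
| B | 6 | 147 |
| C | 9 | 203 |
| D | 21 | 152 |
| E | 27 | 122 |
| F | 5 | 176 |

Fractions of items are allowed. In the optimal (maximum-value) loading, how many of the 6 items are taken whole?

5

Ratios (sorted): F 35.20, B 24.50, C 22.56, D 7.24, A 4.63, E 4.52
take F (5 @ 176); take B (6 @ 147); take C (9 @ 203); take D (21 @ 152); take A (38 @ 176). Capacity used 79/79.
5 item(s) taken whole.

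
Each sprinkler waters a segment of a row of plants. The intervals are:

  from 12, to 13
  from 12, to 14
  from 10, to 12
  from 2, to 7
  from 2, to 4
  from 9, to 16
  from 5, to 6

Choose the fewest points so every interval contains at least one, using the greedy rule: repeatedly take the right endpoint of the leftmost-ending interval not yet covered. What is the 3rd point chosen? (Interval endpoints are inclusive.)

12

Sorted: [2,4] [5,6] [2,7] [10,12] [12,13] [12,14] [9,16]
{[2,4]} hit by 4; {[5,6],[2,7]} hit by 6; {[10,12],[12,13],[12,14],[9,16]} hit by 12.
Points: 4, 6, 12 (3 total).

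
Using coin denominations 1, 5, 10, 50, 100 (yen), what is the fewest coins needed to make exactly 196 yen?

Use the largest denomination that fits, subtract, and repeat.
196 = 1×100 + 1×50 + 4×10 + 1×5 + 1×1
Total coins = 1 + 1 + 4 + 1 + 1 = 8

8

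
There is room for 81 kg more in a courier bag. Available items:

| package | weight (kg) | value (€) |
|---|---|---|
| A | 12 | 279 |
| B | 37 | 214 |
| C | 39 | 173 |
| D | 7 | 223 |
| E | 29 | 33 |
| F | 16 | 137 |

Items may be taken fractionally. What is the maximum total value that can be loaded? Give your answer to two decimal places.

Greedy by value/weight ratio, highest first.
Ratios (sorted): D 31.86, A 23.25, F 8.56, B 5.78, C 4.44, E 1.14
take D (7 @ 223); take A (12 @ 279); take F (16 @ 137); take B (37 @ 214); take 9/39 of C → 39.92. Capacity used 81/81.
Total value = 892.92

892.92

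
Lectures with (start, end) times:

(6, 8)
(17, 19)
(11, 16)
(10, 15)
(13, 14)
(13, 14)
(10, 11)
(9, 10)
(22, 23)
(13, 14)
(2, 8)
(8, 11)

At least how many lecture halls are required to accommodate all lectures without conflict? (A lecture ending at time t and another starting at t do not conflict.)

5

Count concurrent intervals with a sweep; the peak is the room count.
Events (time:±→running): 2:+→1 6:+→2 8:-→1 8:-→0 8:+→1 9:+→2 10:-→1 10:+→2 10:+→3 11:-→2 11:-→1 11:+→2 13:+→3 13:+→4 13:+→5 … peak 5.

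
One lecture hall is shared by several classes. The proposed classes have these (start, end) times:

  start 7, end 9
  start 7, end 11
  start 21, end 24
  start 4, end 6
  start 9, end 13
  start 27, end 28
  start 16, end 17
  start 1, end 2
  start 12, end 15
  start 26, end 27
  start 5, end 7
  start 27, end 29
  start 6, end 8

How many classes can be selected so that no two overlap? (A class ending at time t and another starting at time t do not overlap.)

Order by finish time; keep every interval that doesn't clash with the previous kept one.
By end time: (1,2), (4,6), (5,7), (6,8), (7,9), (7,11), (9,13), (12,15), (16,17), (21,24), (26,27), (27,28), (27,29).
Pick (1,2); next start ≥ 2 → (4,6); next start ≥ 6 → (6,8); next start ≥ 8 → (9,13); next start ≥ 13 → (16,17); next start ≥ 17 → (21,24); next start ≥ 24 → (26,27); next start ≥ 27 → (27,28).
Selected 8 classes.

8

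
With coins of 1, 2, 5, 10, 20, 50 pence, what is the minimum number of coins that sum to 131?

Use the largest denomination that fits, subtract, and repeat.
131 = 2×50 + 1×20 + 1×10 + 1×1
Total coins = 2 + 1 + 1 + 1 = 5

5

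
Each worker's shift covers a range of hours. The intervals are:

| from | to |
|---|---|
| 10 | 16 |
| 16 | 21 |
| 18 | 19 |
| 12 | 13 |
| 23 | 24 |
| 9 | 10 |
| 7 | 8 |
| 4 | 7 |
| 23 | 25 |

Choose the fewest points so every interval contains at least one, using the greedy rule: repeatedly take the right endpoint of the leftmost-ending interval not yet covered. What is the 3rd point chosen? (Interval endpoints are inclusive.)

Sort by right endpoint; whenever an interval is uncovered, place a point at its right end.
By right end: [4,7]  [7,8]  [9,10]  [12,13]  [10,16]  [18,19]  [16,21]  [23,24]  [23,25]
[4,7] uncovered → point at 7; [9,10] uncovered → point at 10; [12,13] uncovered → point at 13; [18,19] uncovered → point at 19; [23,24] uncovered → point at 24.
Points: 7, 10, 13, 19, 24 (5 total).

13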